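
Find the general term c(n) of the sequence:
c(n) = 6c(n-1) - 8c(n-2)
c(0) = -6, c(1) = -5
Characteristic equation: x² - 6x + 8 = 0, which factors as (x - (2))(x - (4)) = 0.
Roots r₁ = 2, r₂ = 4 (distinct).
General solution: c(n) = A·(2)^n + B·(4)^n.
From c(0) = -6: A + B = -6.
From c(1) = -5: 2A + 4B = -5.
Solving: A = - \frac{19}{2}, B = \frac{7}{2}.
So c(n) = - \frac{19 \cdot 2^{n}}{2} + \frac{7 \cdot 4^{n}}{2}.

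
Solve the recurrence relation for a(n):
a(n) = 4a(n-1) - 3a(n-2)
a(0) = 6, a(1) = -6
Characteristic equation: x² - 4x + 3 = 0, which factors as (x - (3))(x - (1)) = 0.
Roots r₁ = 3, r₂ = 1 (distinct).
General solution: a(n) = A·(3)^n + B·(1)^n.
From a(0) = 6: A + B = 6.
From a(1) = -6: 3A + B = -6.
Solving: A = -6, B = 12.
So a(n) = 12 - 6 \cdot 3^{n}.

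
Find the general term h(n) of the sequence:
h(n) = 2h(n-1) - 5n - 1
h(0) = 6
First-order linear with linear forcing.
Homogeneous solution: h_h(n) = A·(2)^n.
Try particular h_p(n) = pn + q. Substituting:
  pn + q = 2(p(n-1) + q) - 5n - 1.
Matching the n-coefficient: p = 2p - 5 ⇒ p = 5.
Matching constants: q = -2p + 2q - 1 ⇒ q = 11.
General: h(n) = A·(2)^n + 5 n + 11.
Apply h(0) = 6: A + 11 = 6 ⇒ A = -5.
So h(n) = - 5 \cdot 2^{n} + 5 n + 11.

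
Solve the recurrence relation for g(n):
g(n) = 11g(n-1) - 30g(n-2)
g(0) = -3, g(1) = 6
Characteristic equation: x² - 11x + 30 = 0, which factors as (x - (5))(x - (6)) = 0.
Roots r₁ = 5, r₂ = 6 (distinct).
General solution: g(n) = A·(5)^n + B·(6)^n.
From g(0) = -3: A + B = -3.
From g(1) = 6: 5A + 6B = 6.
Solving: A = -24, B = 21.
So g(n) = - 24 \cdot 5^{n} + 21 \cdot 6^{n}.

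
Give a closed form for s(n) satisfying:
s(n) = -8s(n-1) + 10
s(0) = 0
First-order linear non-homogeneous.
Homogeneous solution: s_h(n) = A·(-8)^n.
Try constant particular solution s_p = K: K = -8K + 10 ⇒ K = \frac{10}{9}.
General: s(n) = A·(-8)^n + \frac{10}{9}.
Apply s(0) = 0: A + \frac{10}{9} = 0 ⇒ A = - \frac{10}{9}.
So s(n) = \frac{10}{9} - \frac{10 \left(-8\right)^{n}}{9}.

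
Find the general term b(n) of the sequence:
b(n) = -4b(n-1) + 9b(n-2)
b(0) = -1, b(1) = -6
Characteristic equation: x² + 4x - 9 = 0.
Discriminant Δ = (-4)² + 4·(9) = 52.
Roots r₁,₂ = (-4 ± √52)/2, so r₁ = -2 + \sqrt{13}, r₂ = - \sqrt{13} - 2.
General solution: b(n) = A·r₁^n + B·r₂^n.
From the initial conditions, A + B = -1 and r₁A + r₂B = -6.
Since r₁ - r₂ = √52: A = (-6 - (-1)r₂)/√52 = - \frac{4 \sqrt{13}}{13} - \frac{1}{2}, and B = -1 - A = - \frac{1}{2} + \frac{4 \sqrt{13}}{13}.
So b(n) = \left(- \frac{4 \sqrt{13}}{13} - \frac{1}{2}\right)\left(-2 + \sqrt{13}\right)^n + \left(- \frac{1}{2} + \frac{4 \sqrt{13}}{13}\right)\left(- \sqrt{13} - 2\right)^n.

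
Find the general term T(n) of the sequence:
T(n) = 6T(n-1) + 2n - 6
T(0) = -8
First-order linear with linear forcing.
Homogeneous solution: T_h(n) = A·(6)^n.
Try particular T_p(n) = pn + q. Substituting:
  pn + q = 6(p(n-1) + q) + 2n - 6.
Matching the n-coefficient: p = 6p + 2 ⇒ p = - \frac{2}{5}.
Matching constants: q = -6p + 6q - 6 ⇒ q = \frac{18}{25}.
General: T(n) = A·(6)^n - \frac{2 n}{5} + \frac{18}{25}.
Apply T(0) = -8: A + \frac{18}{25} = -8 ⇒ A = - \frac{218}{25}.
So T(n) = - \frac{218 \cdot 6^{n}}{25} - \frac{2 n}{5} + \frac{18}{25}.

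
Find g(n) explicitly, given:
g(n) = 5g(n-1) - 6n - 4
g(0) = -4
First-order linear with linear forcing.
Homogeneous solution: g_h(n) = A·(5)^n.
Try particular g_p(n) = pn + q. Substituting:
  pn + q = 5(p(n-1) + q) - 6n - 4.
Matching the n-coefficient: p = 5p - 6 ⇒ p = \frac{3}{2}.
Matching constants: q = -5p + 5q - 4 ⇒ q = \frac{23}{8}.
General: g(n) = A·(5)^n + \frac{3 n}{2} + \frac{23}{8}.
Apply g(0) = -4: A + \frac{23}{8} = -4 ⇒ A = - \frac{55}{8}.
So g(n) = - \frac{55 \cdot 5^{n}}{8} + \frac{3 n}{2} + \frac{23}{8}.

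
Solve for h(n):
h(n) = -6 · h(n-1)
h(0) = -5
Pure geometric recurrence with ratio -6.
By induction h(n) = h(0) · (-6)^n = - 5 \left(-6\right)^{n}.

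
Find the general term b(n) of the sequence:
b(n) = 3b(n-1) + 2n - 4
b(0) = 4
First-order linear with linear forcing.
Homogeneous solution: b_h(n) = A·(3)^n.
Try particular b_p(n) = pn + q. Substituting:
  pn + q = 3(p(n-1) + q) + 2n - 4.
Matching the n-coefficient: p = 3p + 2 ⇒ p = -1.
Matching constants: q = -3p + 3q - 4 ⇒ q = \frac{1}{2}.
General: b(n) = A·(3)^n - n + \frac{1}{2}.
Apply b(0) = 4: A + \frac{1}{2} = 4 ⇒ A = \frac{7}{2}.
So b(n) = \frac{7 \cdot 3^{n}}{2} - n + \frac{1}{2}.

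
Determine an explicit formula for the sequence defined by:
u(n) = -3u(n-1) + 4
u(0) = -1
First-order linear non-homogeneous.
Homogeneous solution: u_h(n) = A·(-3)^n.
Try constant particular solution u_p = K: K = -3K + 4 ⇒ K = 1.
General: u(n) = A·(-3)^n + 1.
Apply u(0) = -1: A + 1 = -1 ⇒ A = -2.
So u(n) = 1 - 2 \left(-3\right)^{n}.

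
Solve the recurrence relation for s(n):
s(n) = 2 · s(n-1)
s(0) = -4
Pure geometric recurrence with ratio 2.
By induction s(n) = s(0) · (2)^n = - 4 \cdot 2^{n}.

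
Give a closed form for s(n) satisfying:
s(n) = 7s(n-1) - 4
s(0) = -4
First-order linear non-homogeneous.
Homogeneous solution: s_h(n) = A·(7)^n.
Try constant particular solution s_p = K: K = 7K - 4 ⇒ K = \frac{2}{3}.
General: s(n) = A·(7)^n + \frac{2}{3}.
Apply s(0) = -4: A + \frac{2}{3} = -4 ⇒ A = - \frac{14}{3}.
So s(n) = \frac{2}{3} - \frac{14 \cdot 7^{n}}{3}.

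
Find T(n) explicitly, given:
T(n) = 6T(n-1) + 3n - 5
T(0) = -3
First-order linear with linear forcing.
Homogeneous solution: T_h(n) = A·(6)^n.
Try particular T_p(n) = pn + q. Substituting:
  pn + q = 6(p(n-1) + q) + 3n - 5.
Matching the n-coefficient: p = 6p + 3 ⇒ p = - \frac{3}{5}.
Matching constants: q = -6p + 6q - 5 ⇒ q = \frac{7}{25}.
General: T(n) = A·(6)^n - \frac{3 n}{5} + \frac{7}{25}.
Apply T(0) = -3: A + \frac{7}{25} = -3 ⇒ A = - \frac{82}{25}.
So T(n) = - \frac{82 \cdot 6^{n}}{25} - \frac{3 n}{5} + \frac{7}{25}.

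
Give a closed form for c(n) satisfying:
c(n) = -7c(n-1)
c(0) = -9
This is a homogeneous first-order recurrence with ratio -7.
By induction c(n) = c(0) · (-7)^n = - 9 \left(-7\right)^{n}.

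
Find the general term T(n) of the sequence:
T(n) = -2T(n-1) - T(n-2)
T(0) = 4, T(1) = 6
Characteristic equation: x² + 2x + 1 = 0, which is (x - (-1))².
Repeated root r = -1.
General solution: T(n) = (A + Bn)·(-1)^n.
From T(0) = 4: A = 4.
From T(1) = 6: (A + B)·(-1) = 6 ⇒ B = -10.
So T(n) = \left(4 - 10 n\right) \cdot (-1)^n.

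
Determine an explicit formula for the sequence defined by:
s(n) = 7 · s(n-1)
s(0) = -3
Pure geometric recurrence with ratio 7.
By induction s(n) = s(0) · (7)^n = - 3 \cdot 7^{n}.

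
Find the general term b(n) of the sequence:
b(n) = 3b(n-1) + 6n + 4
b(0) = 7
First-order linear with linear forcing.
Homogeneous solution: b_h(n) = A·(3)^n.
Try particular b_p(n) = pn + q. Substituting:
  pn + q = 3(p(n-1) + q) + 6n + 4.
Matching the n-coefficient: p = 3p + 6 ⇒ p = -3.
Matching constants: q = -3p + 3q + 4 ⇒ q = - \frac{13}{2}.
General: b(n) = A·(3)^n - 3 n - \frac{13}{2}.
Apply b(0) = 7: A - \frac{13}{2} = 7 ⇒ A = \frac{27}{2}.
So b(n) = \frac{27 \cdot 3^{n}}{2} - 3 n - \frac{13}{2}.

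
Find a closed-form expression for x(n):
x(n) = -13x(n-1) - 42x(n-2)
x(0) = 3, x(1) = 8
Characteristic equation: x² + 13x + 42 = 0, which factors as (x - (-6))(x - (-7)) = 0.
Roots r₁ = -6, r₂ = -7 (distinct).
General solution: x(n) = A·(-6)^n + B·(-7)^n.
From x(0) = 3: A + B = 3.
From x(1) = 8: -6A - 7B = 8.
Solving: A = 29, B = -26.
So x(n) = 29 \left(-6\right)^{n} - 26 \left(-7\right)^{n}.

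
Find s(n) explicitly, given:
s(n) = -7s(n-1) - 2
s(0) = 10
First-order linear non-homogeneous.
Homogeneous solution: s_h(n) = A·(-7)^n.
Try constant particular solution s_p = K: K = -7K - 2 ⇒ K = - \frac{1}{4}.
General: s(n) = A·(-7)^n - \frac{1}{4}.
Apply s(0) = 10: A - \frac{1}{4} = 10 ⇒ A = \frac{41}{4}.
So s(n) = \frac{41 \left(-7\right)^{n}}{4} - \frac{1}{4}.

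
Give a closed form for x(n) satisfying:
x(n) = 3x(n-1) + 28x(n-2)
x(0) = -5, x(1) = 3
Characteristic equation: x² - 3x - 28 = 0, which factors as (x - (-4))(x - (7)) = 0.
Roots r₁ = -4, r₂ = 7 (distinct).
General solution: x(n) = A·(-4)^n + B·(7)^n.
From x(0) = -5: A + B = -5.
From x(1) = 3: -4A + 7B = 3.
Solving: A = - \frac{38}{11}, B = - \frac{17}{11}.
So x(n) = - \frac{38 \left(-4\right)^{n}}{11} - \frac{17 \cdot 7^{n}}{11}.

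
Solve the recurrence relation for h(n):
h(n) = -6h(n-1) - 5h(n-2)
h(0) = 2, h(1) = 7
Characteristic equation: x² + 6x + 5 = 0, which factors as (x - (-1))(x - (-5)) = 0.
Roots r₁ = -1, r₂ = -5 (distinct).
General solution: h(n) = A·(-1)^n + B·(-5)^n.
From h(0) = 2: A + B = 2.
From h(1) = 7: -A - 5B = 7.
Solving: A = \frac{17}{4}, B = - \frac{9}{4}.
So h(n) = \frac{17 \left(-1\right)^{n}}{4} - \frac{9 \left(-5\right)^{n}}{4}.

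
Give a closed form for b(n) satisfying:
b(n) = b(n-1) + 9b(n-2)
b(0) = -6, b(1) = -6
Characteristic equation: x² - x - 9 = 0.
Discriminant Δ = (1)² + 4·(9) = 37.
Roots r₁,₂ = (1 ± √37)/2, so r₁ = \frac{1}{2} + \frac{\sqrt{37}}{2}, r₂ = \frac{1}{2} - \frac{\sqrt{37}}{2}.
General solution: b(n) = A·r₁^n + B·r₂^n.
From the initial conditions, A + B = -6 and r₁A + r₂B = -6.
Since r₁ - r₂ = √37: A = (-6 - (-6)r₂)/√37 = -3 - \frac{3 \sqrt{37}}{37}, and B = -6 - A = -3 + \frac{3 \sqrt{37}}{37}.
So b(n) = \left(-3 - \frac{3 \sqrt{37}}{37}\right)\left(\frac{1}{2} + \frac{\sqrt{37}}{2}\right)^n + \left(-3 + \frac{3 \sqrt{37}}{37}\right)\left(\frac{1}{2} - \frac{\sqrt{37}}{2}\right)^n.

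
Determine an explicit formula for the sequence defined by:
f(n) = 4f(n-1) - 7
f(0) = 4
First-order linear non-homogeneous.
Homogeneous solution: f_h(n) = A·(4)^n.
Try constant particular solution f_p = K: K = 4K - 7 ⇒ K = \frac{7}{3}.
General: f(n) = A·(4)^n + \frac{7}{3}.
Apply f(0) = 4: A + \frac{7}{3} = 4 ⇒ A = \frac{5}{3}.
So f(n) = \frac{5 \cdot 4^{n}}{3} + \frac{7}{3}.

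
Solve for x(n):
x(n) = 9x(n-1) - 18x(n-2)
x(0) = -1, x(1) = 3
Characteristic equation: x² - 9x + 18 = 0, which factors as (x - (3))(x - (6)) = 0.
Roots r₁ = 3, r₂ = 6 (distinct).
General solution: x(n) = A·(3)^n + B·(6)^n.
From x(0) = -1: A + B = -1.
From x(1) = 3: 3A + 6B = 3.
Solving: A = -3, B = 2.
So x(n) = - 3 \cdot 3^{n} + 2 \cdot 6^{n}.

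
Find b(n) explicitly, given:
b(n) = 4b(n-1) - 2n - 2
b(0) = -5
First-order linear with linear forcing.
Homogeneous solution: b_h(n) = A·(4)^n.
Try particular b_p(n) = pn + q. Substituting:
  pn + q = 4(p(n-1) + q) - 2n - 2.
Matching the n-coefficient: p = 4p - 2 ⇒ p = \frac{2}{3}.
Matching constants: q = -4p + 4q - 2 ⇒ q = \frac{14}{9}.
General: b(n) = A·(4)^n + \frac{2 n}{3} + \frac{14}{9}.
Apply b(0) = -5: A + \frac{14}{9} = -5 ⇒ A = - \frac{59}{9}.
So b(n) = - \frac{59 \cdot 4^{n}}{9} + \frac{2 n}{3} + \frac{14}{9}.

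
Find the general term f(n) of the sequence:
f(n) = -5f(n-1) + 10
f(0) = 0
First-order linear non-homogeneous.
Homogeneous solution: f_h(n) = A·(-5)^n.
Try constant particular solution f_p = K: K = -5K + 10 ⇒ K = \frac{5}{3}.
General: f(n) = A·(-5)^n + \frac{5}{3}.
Apply f(0) = 0: A + \frac{5}{3} = 0 ⇒ A = - \frac{5}{3}.
So f(n) = \frac{5}{3} - \frac{5 \left(-5\right)^{n}}{3}.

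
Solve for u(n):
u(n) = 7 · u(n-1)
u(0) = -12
Pure geometric recurrence with ratio 7.
By induction u(n) = u(0) · (7)^n = - 12 \cdot 7^{n}.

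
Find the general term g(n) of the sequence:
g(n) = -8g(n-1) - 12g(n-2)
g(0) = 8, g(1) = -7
Characteristic equation: x² + 8x + 12 = 0, which factors as (x - (-2))(x - (-6)) = 0.
Roots r₁ = -2, r₂ = -6 (distinct).
General solution: g(n) = A·(-2)^n + B·(-6)^n.
From g(0) = 8: A + B = 8.
From g(1) = -7: -2A - 6B = -7.
Solving: A = \frac{41}{4}, B = - \frac{9}{4}.
So g(n) = \frac{41 \left(-2\right)^{n}}{4} - \frac{9 \left(-6\right)^{n}}{4}.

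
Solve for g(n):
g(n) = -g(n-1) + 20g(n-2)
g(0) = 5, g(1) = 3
Characteristic equation: x² + x - 20 = 0, which factors as (x - (4))(x - (-5)) = 0.
Roots r₁ = 4, r₂ = -5 (distinct).
General solution: g(n) = A·(4)^n + B·(-5)^n.
From g(0) = 5: A + B = 5.
From g(1) = 3: 4A - 5B = 3.
Solving: A = \frac{28}{9}, B = \frac{17}{9}.
So g(n) = \frac{17 \left(-5\right)^{n}}{9} + \frac{28 \cdot 4^{n}}{9}.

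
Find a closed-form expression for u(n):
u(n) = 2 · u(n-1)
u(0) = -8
Pure geometric recurrence with ratio 2.
By induction u(n) = u(0) · (2)^n = - 8 \cdot 2^{n}.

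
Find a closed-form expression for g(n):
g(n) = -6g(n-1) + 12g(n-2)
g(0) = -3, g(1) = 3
Characteristic equation: x² + 6x - 12 = 0.
Discriminant Δ = (-6)² + 4·(12) = 84.
Roots r₁,₂ = (-6 ± √84)/2, so r₁ = -3 + \sqrt{21}, r₂ = - \sqrt{21} - 3.
General solution: g(n) = A·r₁^n + B·r₂^n.
From the initial conditions, A + B = -3 and r₁A + r₂B = 3.
Since r₁ - r₂ = √84: A = (3 - (-3)r₂)/√84 = - \frac{3}{2} - \frac{\sqrt{21}}{7}, and B = -3 - A = - \frac{3}{2} + \frac{\sqrt{21}}{7}.
So g(n) = \left(- \frac{3}{2} - \frac{\sqrt{21}}{7}\right)\left(-3 + \sqrt{21}\right)^n + \left(- \frac{3}{2} + \frac{\sqrt{21}}{7}\right)\left(- \sqrt{21} - 3\right)^n.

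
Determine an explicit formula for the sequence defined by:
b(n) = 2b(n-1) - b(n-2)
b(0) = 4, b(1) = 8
Characteristic equation: x² - 2x + 1 = 0, which is (x - (1))².
Repeated root r = 1.
General solution: b(n) = (A + Bn)·(1)^n.
From b(0) = 4: A = 4.
From b(1) = 8: (A + B)·(1) = 8 ⇒ B = 4.
So b(n) = \left(4 n + 4\right) \cdot (1)^n.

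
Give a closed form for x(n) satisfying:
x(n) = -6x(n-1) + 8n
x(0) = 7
First-order linear with linear forcing.
Homogeneous solution: x_h(n) = A·(-6)^n.
Try particular x_p(n) = pn + q. Substituting:
  pn + q = -6(p(n-1) + q) + 8n.
Matching the n-coefficient: p = -6p + 8 ⇒ p = \frac{8}{7}.
Matching constants: q = 6p - 6q ⇒ q = \frac{48}{49}.
General: x(n) = A·(-6)^n + \frac{8 n}{7} + \frac{48}{49}.
Apply x(0) = 7: A + \frac{48}{49} = 7 ⇒ A = \frac{295}{49}.
So x(n) = \frac{295 \left(-6\right)^{n}}{49} + \frac{8 n}{7} + \frac{48}{49}.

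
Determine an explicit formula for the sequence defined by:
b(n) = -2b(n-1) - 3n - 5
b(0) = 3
First-order linear with linear forcing.
Homogeneous solution: b_h(n) = A·(-2)^n.
Try particular b_p(n) = pn + q. Substituting:
  pn + q = -2(p(n-1) + q) - 3n - 5.
Matching the n-coefficient: p = -2p - 3 ⇒ p = -1.
Matching constants: q = 2p - 2q - 5 ⇒ q = - \frac{7}{3}.
General: b(n) = A·(-2)^n - n - \frac{7}{3}.
Apply b(0) = 3: A - \frac{7}{3} = 3 ⇒ A = \frac{16}{3}.
So b(n) = \frac{16 \left(-2\right)^{n}}{3} - n - \frac{7}{3}.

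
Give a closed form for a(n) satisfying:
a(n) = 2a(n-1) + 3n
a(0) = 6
First-order linear with linear forcing.
Homogeneous solution: a_h(n) = A·(2)^n.
Try particular a_p(n) = pn + q. Substituting:
  pn + q = 2(p(n-1) + q) + 3n.
Matching the n-coefficient: p = 2p + 3 ⇒ p = -3.
Matching constants: q = -2p + 2q ⇒ q = -6.
General: a(n) = A·(2)^n - 3 n - 6.
Apply a(0) = 6: A - 6 = 6 ⇒ A = 12.
So a(n) = 12 \cdot 2^{n} - 3 n - 6.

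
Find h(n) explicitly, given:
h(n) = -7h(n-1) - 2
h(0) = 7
First-order linear non-homogeneous.
Homogeneous solution: h_h(n) = A·(-7)^n.
Try constant particular solution h_p = K: K = -7K - 2 ⇒ K = - \frac{1}{4}.
General: h(n) = A·(-7)^n - \frac{1}{4}.
Apply h(0) = 7: A - \frac{1}{4} = 7 ⇒ A = \frac{29}{4}.
So h(n) = \frac{29 \left(-7\right)^{n}}{4} - \frac{1}{4}.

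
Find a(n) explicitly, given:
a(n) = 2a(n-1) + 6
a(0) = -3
First-order linear non-homogeneous.
Homogeneous solution: a_h(n) = A·(2)^n.
Try constant particular solution a_p = K: K = 2K + 6 ⇒ K = -6.
General: a(n) = A·(2)^n - 6.
Apply a(0) = -3: A - 6 = -3 ⇒ A = 3.
So a(n) = 3 \cdot 2^{n} - 6.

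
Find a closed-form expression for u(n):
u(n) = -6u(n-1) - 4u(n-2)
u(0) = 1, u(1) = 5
Characteristic equation: x² + 6x + 4 = 0.
Discriminant Δ = (-6)² + 4·(-4) = 20.
Roots r₁,₂ = (-6 ± √20)/2, so r₁ = -3 + \sqrt{5}, r₂ = -3 - \sqrt{5}.
General solution: u(n) = A·r₁^n + B·r₂^n.
From the initial conditions, A + B = 1 and r₁A + r₂B = 5.
Since r₁ - r₂ = √20: A = (5 - (1)r₂)/√20 = \frac{1}{2} + \frac{4 \sqrt{5}}{5}, and B = 1 - A = \frac{1}{2} - \frac{4 \sqrt{5}}{5}.
So u(n) = \left(\frac{1}{2} + \frac{4 \sqrt{5}}{5}\right)\left(-3 + \sqrt{5}\right)^n + \left(\frac{1}{2} - \frac{4 \sqrt{5}}{5}\right)\left(-3 - \sqrt{5}\right)^n.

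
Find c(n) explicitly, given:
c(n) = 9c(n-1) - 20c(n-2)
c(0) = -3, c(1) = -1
Characteristic equation: x² - 9x + 20 = 0, which factors as (x - (5))(x - (4)) = 0.
Roots r₁ = 5, r₂ = 4 (distinct).
General solution: c(n) = A·(5)^n + B·(4)^n.
From c(0) = -3: A + B = -3.
From c(1) = -1: 5A + 4B = -1.
Solving: A = 11, B = -14.
So c(n) = - 14 \cdot 4^{n} + 11 \cdot 5^{n}.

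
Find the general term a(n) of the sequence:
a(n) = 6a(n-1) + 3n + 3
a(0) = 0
First-order linear with linear forcing.
Homogeneous solution: a_h(n) = A·(6)^n.
Try particular a_p(n) = pn + q. Substituting:
  pn + q = 6(p(n-1) + q) + 3n + 3.
Matching the n-coefficient: p = 6p + 3 ⇒ p = - \frac{3}{5}.
Matching constants: q = -6p + 6q + 3 ⇒ q = - \frac{33}{25}.
General: a(n) = A·(6)^n - \frac{3 n}{5} - \frac{33}{25}.
Apply a(0) = 0: A - \frac{33}{25} = 0 ⇒ A = \frac{33}{25}.
So a(n) = \frac{33 \cdot 6^{n}}{25} - \frac{3 n}{5} - \frac{33}{25}.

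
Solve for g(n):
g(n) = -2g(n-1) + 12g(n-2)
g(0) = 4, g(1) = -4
Characteristic equation: x² + 2x - 12 = 0.
Discriminant Δ = (-2)² + 4·(12) = 52.
Roots r₁,₂ = (-2 ± √52)/2, so r₁ = -1 + \sqrt{13}, r₂ = - \sqrt{13} - 1.
General solution: g(n) = A·r₁^n + B·r₂^n.
From the initial conditions, A + B = 4 and r₁A + r₂B = -4.
Since r₁ - r₂ = √52: A = (-4 - (4)r₂)/√52 = 2, and B = 4 - A = 2.
So g(n) = \left(2\right)\left(-1 + \sqrt{13}\right)^n + \left(2\right)\left(- \sqrt{13} - 1\right)^n.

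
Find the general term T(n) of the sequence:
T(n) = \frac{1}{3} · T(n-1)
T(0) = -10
Pure geometric recurrence with ratio \frac{1}{3}.
By induction T(n) = T(0) · (\frac{1}{3})^n = - 10 \cdot 3^{- n}.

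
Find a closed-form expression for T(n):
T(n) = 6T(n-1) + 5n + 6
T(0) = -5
First-order linear with linear forcing.
Homogeneous solution: T_h(n) = A·(6)^n.
Try particular T_p(n) = pn + q. Substituting:
  pn + q = 6(p(n-1) + q) + 5n + 6.
Matching the n-coefficient: p = 6p + 5 ⇒ p = -1.
Matching constants: q = -6p + 6q + 6 ⇒ q = - \frac{12}{5}.
General: T(n) = A·(6)^n - n - \frac{12}{5}.
Apply T(0) = -5: A - \frac{12}{5} = -5 ⇒ A = - \frac{13}{5}.
So T(n) = - \frac{13 \cdot 6^{n}}{5} - n - \frac{12}{5}.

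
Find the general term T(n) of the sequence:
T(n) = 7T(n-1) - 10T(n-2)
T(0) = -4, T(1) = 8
Characteristic equation: x² - 7x + 10 = 0, which factors as (x - (2))(x - (5)) = 0.
Roots r₁ = 2, r₂ = 5 (distinct).
General solution: T(n) = A·(2)^n + B·(5)^n.
From T(0) = -4: A + B = -4.
From T(1) = 8: 2A + 5B = 8.
Solving: A = - \frac{28}{3}, B = \frac{16}{3}.
So T(n) = - \frac{28 \cdot 2^{n}}{3} + \frac{16 \cdot 5^{n}}{3}.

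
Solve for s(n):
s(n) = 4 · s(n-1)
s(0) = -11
Pure geometric recurrence with ratio 4.
By induction s(n) = s(0) · (4)^n = - 11 \cdot 4^{n}.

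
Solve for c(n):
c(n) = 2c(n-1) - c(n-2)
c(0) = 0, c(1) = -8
Characteristic equation: x² - 2x + 1 = 0, which is (x - (1))².
Repeated root r = 1.
General solution: c(n) = (A + Bn)·(1)^n.
From c(0) = 0: A = 0.
From c(1) = -8: (A + B)·(1) = -8 ⇒ B = -8.
So c(n) = \left(- 8 n\right) \cdot (1)^n.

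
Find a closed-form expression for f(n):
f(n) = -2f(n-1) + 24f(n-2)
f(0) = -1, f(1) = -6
Characteristic equation: x² + 2x - 24 = 0, which factors as (x - (4))(x - (-6)) = 0.
Roots r₁ = 4, r₂ = -6 (distinct).
General solution: f(n) = A·(4)^n + B·(-6)^n.
From f(0) = -1: A + B = -1.
From f(1) = -6: 4A - 6B = -6.
Solving: A = - \frac{6}{5}, B = \frac{1}{5}.
So f(n) = \frac{\left(-6\right)^{n}}{5} - \frac{6 \cdot 4^{n}}{5}.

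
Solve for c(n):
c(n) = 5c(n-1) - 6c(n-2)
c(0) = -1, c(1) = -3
Characteristic equation: x² - 5x + 6 = 0, which factors as (x - (3))(x - (2)) = 0.
Roots r₁ = 3, r₂ = 2 (distinct).
General solution: c(n) = A·(3)^n + B·(2)^n.
From c(0) = -1: A + B = -1.
From c(1) = -3: 3A + 2B = -3.
Solving: A = -1, B = 0.
So c(n) = - 3^{n}.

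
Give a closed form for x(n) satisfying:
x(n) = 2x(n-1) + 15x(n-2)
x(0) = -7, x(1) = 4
Characteristic equation: x² - 2x - 15 = 0, which factors as (x - (5))(x - (-3)) = 0.
Roots r₁ = 5, r₂ = -3 (distinct).
General solution: x(n) = A·(5)^n + B·(-3)^n.
From x(0) = -7: A + B = -7.
From x(1) = 4: 5A - 3B = 4.
Solving: A = - \frac{17}{8}, B = - \frac{39}{8}.
So x(n) = - \frac{39 \left(-3\right)^{n}}{8} - \frac{17 \cdot 5^{n}}{8}.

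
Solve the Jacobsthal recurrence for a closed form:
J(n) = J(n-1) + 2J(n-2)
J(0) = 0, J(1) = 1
This is the Jacobsthal sequence.
Characteristic equation: x² - x - 2 = 0; roots r₁ = 2, r₂ = -1.
General: J(n) = A·r₁^n + B·r₂^n. Solving with J(0)=0, J(1)=1 gives A = \frac{1}{3}, B = - \frac{1}{3}.
So J(n) = - \frac{\left(-1\right)^{n}}{3} + \frac{2^{n}}{3}.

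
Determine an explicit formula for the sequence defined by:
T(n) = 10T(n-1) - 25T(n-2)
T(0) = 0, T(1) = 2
Characteristic equation: x² - 10x + 25 = 0, which is (x - (5))².
Repeated root r = 5.
General solution: T(n) = (A + Bn)·(5)^n.
From T(0) = 0: A = 0.
From T(1) = 2: (A + B)·(5) = 2 ⇒ B = \frac{2}{5}.
So T(n) = \left(\frac{2 n}{5}\right) \cdot (5)^n.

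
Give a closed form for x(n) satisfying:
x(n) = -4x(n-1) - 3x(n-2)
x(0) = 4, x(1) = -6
Characteristic equation: x² + 4x + 3 = 0, which factors as (x - (-3))(x - (-1)) = 0.
Roots r₁ = -3, r₂ = -1 (distinct).
General solution: x(n) = A·(-3)^n + B·(-1)^n.
From x(0) = 4: A + B = 4.
From x(1) = -6: -3A - B = -6.
Solving: A = 1, B = 3.
So x(n) = 3 \left(-1\right)^{n} + \left(-3\right)^{n}.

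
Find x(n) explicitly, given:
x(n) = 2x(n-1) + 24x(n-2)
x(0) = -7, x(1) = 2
Characteristic equation: x² - 2x - 24 = 0, which factors as (x - (-4))(x - (6)) = 0.
Roots r₁ = -4, r₂ = 6 (distinct).
General solution: x(n) = A·(-4)^n + B·(6)^n.
From x(0) = -7: A + B = -7.
From x(1) = 2: -4A + 6B = 2.
Solving: A = - \frac{22}{5}, B = - \frac{13}{5}.
So x(n) = - \frac{22 \left(-4\right)^{n}}{5} - \frac{13 \cdot 6^{n}}{5}.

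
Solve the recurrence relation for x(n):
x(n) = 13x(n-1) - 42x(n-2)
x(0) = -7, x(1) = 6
Characteristic equation: x² - 13x + 42 = 0, which factors as (x - (6))(x - (7)) = 0.
Roots r₁ = 6, r₂ = 7 (distinct).
General solution: x(n) = A·(6)^n + B·(7)^n.
From x(0) = -7: A + B = -7.
From x(1) = 6: 6A + 7B = 6.
Solving: A = -55, B = 48.
So x(n) = - 55 \cdot 6^{n} + 48 \cdot 7^{n}.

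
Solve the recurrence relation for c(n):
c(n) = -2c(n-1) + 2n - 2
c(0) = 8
First-order linear with linear forcing.
Homogeneous solution: c_h(n) = A·(-2)^n.
Try particular c_p(n) = pn + q. Substituting:
  pn + q = -2(p(n-1) + q) + 2n - 2.
Matching the n-coefficient: p = -2p + 2 ⇒ p = \frac{2}{3}.
Matching constants: q = 2p - 2q - 2 ⇒ q = - \frac{2}{9}.
General: c(n) = A·(-2)^n + \frac{2 n}{3} - \frac{2}{9}.
Apply c(0) = 8: A - \frac{2}{9} = 8 ⇒ A = \frac{74}{9}.
So c(n) = \frac{74 \left(-2\right)^{n}}{9} + \frac{2 n}{3} - \frac{2}{9}.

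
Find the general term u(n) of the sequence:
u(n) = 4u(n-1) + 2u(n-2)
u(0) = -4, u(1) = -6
Characteristic equation: x² - 4x - 2 = 0.
Discriminant Δ = (4)² + 4·(2) = 24.
Roots r₁,₂ = (4 ± √24)/2, so r₁ = 2 + \sqrt{6}, r₂ = 2 - \sqrt{6}.
General solution: u(n) = A·r₁^n + B·r₂^n.
From the initial conditions, A + B = -4 and r₁A + r₂B = -6.
Since r₁ - r₂ = √24: A = (-6 - (-4)r₂)/√24 = -2 + \frac{\sqrt{6}}{6}, and B = -4 - A = -2 - \frac{\sqrt{6}}{6}.
So u(n) = \left(-2 + \frac{\sqrt{6}}{6}\right)\left(2 + \sqrt{6}\right)^n + \left(-2 - \frac{\sqrt{6}}{6}\right)\left(2 - \sqrt{6}\right)^n.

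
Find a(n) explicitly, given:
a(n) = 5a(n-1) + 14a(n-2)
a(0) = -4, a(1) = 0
Characteristic equation: x² - 5x - 14 = 0, which factors as (x - (-2))(x - (7)) = 0.
Roots r₁ = -2, r₂ = 7 (distinct).
General solution: a(n) = A·(-2)^n + B·(7)^n.
From a(0) = -4: A + B = -4.
From a(1) = 0: -2A + 7B = 0.
Solving: A = - \frac{28}{9}, B = - \frac{8}{9}.
So a(n) = - \frac{28 \left(-2\right)^{n}}{9} - \frac{8 \cdot 7^{n}}{9}.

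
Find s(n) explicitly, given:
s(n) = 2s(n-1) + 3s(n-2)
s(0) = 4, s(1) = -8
Characteristic equation: x² - 2x - 3 = 0, which factors as (x - (3))(x - (-1)) = 0.
Roots r₁ = 3, r₂ = -1 (distinct).
General solution: s(n) = A·(3)^n + B·(-1)^n.
From s(0) = 4: A + B = 4.
From s(1) = -8: 3A - B = -8.
Solving: A = -1, B = 5.
So s(n) = 5 \left(-1\right)^{n} - 3^{n}.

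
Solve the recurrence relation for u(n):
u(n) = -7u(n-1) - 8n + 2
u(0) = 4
First-order linear with linear forcing.
Homogeneous solution: u_h(n) = A·(-7)^n.
Try particular u_p(n) = pn + q. Substituting:
  pn + q = -7(p(n-1) + q) - 8n + 2.
Matching the n-coefficient: p = -7p - 8 ⇒ p = -1.
Matching constants: q = 7p - 7q + 2 ⇒ q = - \frac{5}{8}.
General: u(n) = A·(-7)^n - n - \frac{5}{8}.
Apply u(0) = 4: A - \frac{5}{8} = 4 ⇒ A = \frac{37}{8}.
So u(n) = \frac{37 \left(-7\right)^{n}}{8} - n - \frac{5}{8}.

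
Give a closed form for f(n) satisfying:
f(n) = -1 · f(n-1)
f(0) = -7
Pure geometric recurrence with ratio -1.
By induction f(n) = f(0) · (-1)^n = - 7 \left(-1\right)^{n}.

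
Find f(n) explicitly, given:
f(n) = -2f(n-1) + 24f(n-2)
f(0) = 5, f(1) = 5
Characteristic equation: x² + 2x - 24 = 0, which factors as (x - (4))(x - (-6)) = 0.
Roots r₁ = 4, r₂ = -6 (distinct).
General solution: f(n) = A·(4)^n + B·(-6)^n.
From f(0) = 5: A + B = 5.
From f(1) = 5: 4A - 6B = 5.
Solving: A = \frac{7}{2}, B = \frac{3}{2}.
So f(n) = \frac{3 \left(-6\right)^{n}}{2} + \frac{7 \cdot 4^{n}}{2}.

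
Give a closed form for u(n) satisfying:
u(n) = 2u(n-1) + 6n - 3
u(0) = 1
First-order linear with linear forcing.
Homogeneous solution: u_h(n) = A·(2)^n.
Try particular u_p(n) = pn + q. Substituting:
  pn + q = 2(p(n-1) + q) + 6n - 3.
Matching the n-coefficient: p = 2p + 6 ⇒ p = -6.
Matching constants: q = -2p + 2q - 3 ⇒ q = -9.
General: u(n) = A·(2)^n - 6 n - 9.
Apply u(0) = 1: A - 9 = 1 ⇒ A = 10.
So u(n) = 10 \cdot 2^{n} - 6 n - 9.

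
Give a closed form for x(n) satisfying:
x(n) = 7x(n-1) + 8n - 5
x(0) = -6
First-order linear with linear forcing.
Homogeneous solution: x_h(n) = A·(7)^n.
Try particular x_p(n) = pn + q. Substituting:
  pn + q = 7(p(n-1) + q) + 8n - 5.
Matching the n-coefficient: p = 7p + 8 ⇒ p = - \frac{4}{3}.
Matching constants: q = -7p + 7q - 5 ⇒ q = - \frac{13}{18}.
General: x(n) = A·(7)^n - \frac{4 n}{3} - \frac{13}{18}.
Apply x(0) = -6: A - \frac{13}{18} = -6 ⇒ A = - \frac{95}{18}.
So x(n) = - \frac{95 \cdot 7^{n}}{18} - \frac{4 n}{3} - \frac{13}{18}.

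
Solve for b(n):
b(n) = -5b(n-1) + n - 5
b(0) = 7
First-order linear with linear forcing.
Homogeneous solution: b_h(n) = A·(-5)^n.
Try particular b_p(n) = pn + q. Substituting:
  pn + q = -5(p(n-1) + q) + n - 5.
Matching the n-coefficient: p = -5p + 1 ⇒ p = \frac{1}{6}.
Matching constants: q = 5p - 5q - 5 ⇒ q = - \frac{25}{36}.
General: b(n) = A·(-5)^n + \frac{n}{6} - \frac{25}{36}.
Apply b(0) = 7: A - \frac{25}{36} = 7 ⇒ A = \frac{277}{36}.
So b(n) = \frac{277 \left(-5\right)^{n}}{36} + \frac{n}{6} - \frac{25}{36}.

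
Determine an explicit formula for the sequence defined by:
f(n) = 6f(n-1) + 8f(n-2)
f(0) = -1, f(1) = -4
Characteristic equation: x² - 6x - 8 = 0.
Discriminant Δ = (6)² + 4·(8) = 68.
Roots r₁,₂ = (6 ± √68)/2, so r₁ = 3 + \sqrt{17}, r₂ = 3 - \sqrt{17}.
General solution: f(n) = A·r₁^n + B·r₂^n.
From the initial conditions, A + B = -1 and r₁A + r₂B = -4.
Since r₁ - r₂ = √68: A = (-4 - (-1)r₂)/√68 = - \frac{1}{2} - \frac{\sqrt{17}}{34}, and B = -1 - A = - \frac{1}{2} + \frac{\sqrt{17}}{34}.
So f(n) = \left(- \frac{1}{2} - \frac{\sqrt{17}}{34}\right)\left(3 + \sqrt{17}\right)^n + \left(- \frac{1}{2} + \frac{\sqrt{17}}{34}\right)\left(3 - \sqrt{17}\right)^n.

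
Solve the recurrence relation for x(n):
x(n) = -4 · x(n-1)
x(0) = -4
Pure geometric recurrence with ratio -4.
By induction x(n) = x(0) · (-4)^n = - 4 \left(-4\right)^{n}.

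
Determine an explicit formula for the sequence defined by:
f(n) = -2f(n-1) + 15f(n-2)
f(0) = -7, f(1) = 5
Characteristic equation: x² + 2x - 15 = 0, which factors as (x - (3))(x - (-5)) = 0.
Roots r₁ = 3, r₂ = -5 (distinct).
General solution: f(n) = A·(3)^n + B·(-5)^n.
From f(0) = -7: A + B = -7.
From f(1) = 5: 3A - 5B = 5.
Solving: A = - \frac{15}{4}, B = - \frac{13}{4}.
So f(n) = - \frac{13 \left(-5\right)^{n}}{4} - \frac{15 \cdot 3^{n}}{4}.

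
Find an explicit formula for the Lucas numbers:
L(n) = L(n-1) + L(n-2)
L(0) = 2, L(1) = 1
This is the Lucas sequence.
Characteristic equation: x² - x - 1 = 0; roots r₁ = \frac{1}{2} + \frac{\sqrt{5}}{2}, r₂ = \frac{1}{2} - \frac{\sqrt{5}}{2}.
General: L(n) = A·r₁^n + B·r₂^n. Solving with L(0)=2, L(1)=1 gives A = 1, B = 1.
So L(n) = 2^{- n} \left(\left(1 - \sqrt{5}\right)^{n} + \left(1 + \sqrt{5}\right)^{n}\right).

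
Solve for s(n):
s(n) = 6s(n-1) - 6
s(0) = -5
First-order linear non-homogeneous.
Homogeneous solution: s_h(n) = A·(6)^n.
Try constant particular solution s_p = K: K = 6K - 6 ⇒ K = \frac{6}{5}.
General: s(n) = A·(6)^n + \frac{6}{5}.
Apply s(0) = -5: A + \frac{6}{5} = -5 ⇒ A = - \frac{31}{5}.
So s(n) = \frac{6}{5} - \frac{31 \cdot 6^{n}}{5}.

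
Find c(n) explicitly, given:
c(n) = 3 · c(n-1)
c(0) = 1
Pure geometric recurrence with ratio 3.
By induction c(n) = c(0) · (3)^n = 3^{n}.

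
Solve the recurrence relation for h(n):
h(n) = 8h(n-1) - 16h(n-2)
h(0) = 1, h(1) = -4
Characteristic equation: x² - 8x + 16 = 0, which is (x - (4))².
Repeated root r = 4.
General solution: h(n) = (A + Bn)·(4)^n.
From h(0) = 1: A = 1.
From h(1) = -4: (A + B)·(4) = -4 ⇒ B = -2.
So h(n) = \left(1 - 2 n\right) \cdot (4)^n.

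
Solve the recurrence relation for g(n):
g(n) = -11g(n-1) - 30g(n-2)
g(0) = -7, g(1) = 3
Characteristic equation: x² + 11x + 30 = 0, which factors as (x - (-6))(x - (-5)) = 0.
Roots r₁ = -6, r₂ = -5 (distinct).
General solution: g(n) = A·(-6)^n + B·(-5)^n.
From g(0) = -7: A + B = -7.
From g(1) = 3: -6A - 5B = 3.
Solving: A = 32, B = -39.
So g(n) = - 39 \left(-5\right)^{n} + 32 \left(-6\right)^{n}.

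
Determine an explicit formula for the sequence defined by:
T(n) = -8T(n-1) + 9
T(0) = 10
First-order linear non-homogeneous.
Homogeneous solution: T_h(n) = A·(-8)^n.
Try constant particular solution T_p = K: K = -8K + 9 ⇒ K = 1.
General: T(n) = A·(-8)^n + 1.
Apply T(0) = 10: A + 1 = 10 ⇒ A = 9.
So T(n) = 9 \left(-8\right)^{n} + 1.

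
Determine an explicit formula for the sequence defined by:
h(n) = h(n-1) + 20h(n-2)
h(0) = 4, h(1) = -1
Characteristic equation: x² - x - 20 = 0, which factors as (x - (5))(x - (-4)) = 0.
Roots r₁ = 5, r₂ = -4 (distinct).
General solution: h(n) = A·(5)^n + B·(-4)^n.
From h(0) = 4: A + B = 4.
From h(1) = -1: 5A - 4B = -1.
Solving: A = \frac{5}{3}, B = \frac{7}{3}.
So h(n) = \frac{7 \left(-4\right)^{n}}{3} + \frac{5 \cdot 5^{n}}{3}.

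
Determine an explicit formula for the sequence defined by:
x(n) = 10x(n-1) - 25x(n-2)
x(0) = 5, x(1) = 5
Characteristic equation: x² - 10x + 25 = 0, which is (x - (5))².
Repeated root r = 5.
General solution: x(n) = (A + Bn)·(5)^n.
From x(0) = 5: A = 5.
From x(1) = 5: (A + B)·(5) = 5 ⇒ B = -4.
So x(n) = \left(5 - 4 n\right) \cdot (5)^n.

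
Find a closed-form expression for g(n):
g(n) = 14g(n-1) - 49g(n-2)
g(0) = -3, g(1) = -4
Characteristic equation: x² - 14x + 49 = 0, which is (x - (7))².
Repeated root r = 7.
General solution: g(n) = (A + Bn)·(7)^n.
From g(0) = -3: A = -3.
From g(1) = -4: (A + B)·(7) = -4 ⇒ B = \frac{17}{7}.
So g(n) = \left(\frac{17 n}{7} - 3\right) \cdot (7)^n.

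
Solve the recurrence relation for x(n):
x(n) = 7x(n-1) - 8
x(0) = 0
First-order linear non-homogeneous.
Homogeneous solution: x_h(n) = A·(7)^n.
Try constant particular solution x_p = K: K = 7K - 8 ⇒ K = \frac{4}{3}.
General: x(n) = A·(7)^n + \frac{4}{3}.
Apply x(0) = 0: A + \frac{4}{3} = 0 ⇒ A = - \frac{4}{3}.
So x(n) = \frac{4}{3} - \frac{4 \cdot 7^{n}}{3}.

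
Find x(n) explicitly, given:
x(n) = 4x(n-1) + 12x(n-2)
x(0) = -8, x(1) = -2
Characteristic equation: x² - 4x - 12 = 0, which factors as (x - (6))(x - (-2)) = 0.
Roots r₁ = 6, r₂ = -2 (distinct).
General solution: x(n) = A·(6)^n + B·(-2)^n.
From x(0) = -8: A + B = -8.
From x(1) = -2: 6A - 2B = -2.
Solving: A = - \frac{9}{4}, B = - \frac{23}{4}.
So x(n) = - \frac{23 \left(-2\right)^{n}}{4} - \frac{9 \cdot 6^{n}}{4}.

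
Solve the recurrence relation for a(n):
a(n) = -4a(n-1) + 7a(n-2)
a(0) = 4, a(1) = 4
Characteristic equation: x² + 4x - 7 = 0.
Discriminant Δ = (-4)² + 4·(7) = 44.
Roots r₁,₂ = (-4 ± √44)/2, so r₁ = -2 + \sqrt{11}, r₂ = - \sqrt{11} - 2.
General solution: a(n) = A·r₁^n + B·r₂^n.
From the initial conditions, A + B = 4 and r₁A + r₂B = 4.
Since r₁ - r₂ = √44: A = (4 - (4)r₂)/√44 = \frac{6 \sqrt{11}}{11} + 2, and B = 4 - A = 2 - \frac{6 \sqrt{11}}{11}.
So a(n) = \left(\frac{6 \sqrt{11}}{11} + 2\right)\left(-2 + \sqrt{11}\right)^n + \left(2 - \frac{6 \sqrt{11}}{11}\right)\left(- \sqrt{11} - 2\right)^n.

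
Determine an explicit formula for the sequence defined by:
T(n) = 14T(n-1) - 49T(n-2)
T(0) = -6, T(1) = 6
Characteristic equation: x² - 14x + 49 = 0, which is (x - (7))².
Repeated root r = 7.
General solution: T(n) = (A + Bn)·(7)^n.
From T(0) = -6: A = -6.
From T(1) = 6: (A + B)·(7) = 6 ⇒ B = \frac{48}{7}.
So T(n) = \left(\frac{48 n}{7} - 6\right) \cdot (7)^n.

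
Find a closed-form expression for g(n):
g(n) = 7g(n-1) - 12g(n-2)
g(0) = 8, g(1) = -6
Characteristic equation: x² - 7x + 12 = 0, which factors as (x - (3))(x - (4)) = 0.
Roots r₁ = 3, r₂ = 4 (distinct).
General solution: g(n) = A·(3)^n + B·(4)^n.
From g(0) = 8: A + B = 8.
From g(1) = -6: 3A + 4B = -6.
Solving: A = 38, B = -30.
So g(n) = 38 \cdot 3^{n} - 30 \cdot 4^{n}.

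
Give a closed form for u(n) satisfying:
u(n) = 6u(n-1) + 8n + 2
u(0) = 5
First-order linear with linear forcing.
Homogeneous solution: u_h(n) = A·(6)^n.
Try particular u_p(n) = pn + q. Substituting:
  pn + q = 6(p(n-1) + q) + 8n + 2.
Matching the n-coefficient: p = 6p + 8 ⇒ p = - \frac{8}{5}.
Matching constants: q = -6p + 6q + 2 ⇒ q = - \frac{58}{25}.
General: u(n) = A·(6)^n - \frac{8 n}{5} - \frac{58}{25}.
Apply u(0) = 5: A - \frac{58}{25} = 5 ⇒ A = \frac{183}{25}.
So u(n) = \frac{183 \cdot 6^{n}}{25} - \frac{8 n}{5} - \frac{58}{25}.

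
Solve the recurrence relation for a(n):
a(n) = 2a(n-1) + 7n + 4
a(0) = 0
First-order linear with linear forcing.
Homogeneous solution: a_h(n) = A·(2)^n.
Try particular a_p(n) = pn + q. Substituting:
  pn + q = 2(p(n-1) + q) + 7n + 4.
Matching the n-coefficient: p = 2p + 7 ⇒ p = -7.
Matching constants: q = -2p + 2q + 4 ⇒ q = -18.
General: a(n) = A·(2)^n - 7 n - 18.
Apply a(0) = 0: A - 18 = 0 ⇒ A = 18.
So a(n) = 18 \cdot 2^{n} - 7 n - 18.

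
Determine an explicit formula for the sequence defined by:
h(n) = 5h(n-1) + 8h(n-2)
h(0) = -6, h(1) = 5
Characteristic equation: x² - 5x - 8 = 0.
Discriminant Δ = (5)² + 4·(8) = 57.
Roots r₁,₂ = (5 ± √57)/2, so r₁ = \frac{5}{2} + \frac{\sqrt{57}}{2}, r₂ = \frac{5}{2} - \frac{\sqrt{57}}{2}.
General solution: h(n) = A·r₁^n + B·r₂^n.
From the initial conditions, A + B = -6 and r₁A + r₂B = 5.
Since r₁ - r₂ = √57: A = (5 - (-6)r₂)/√57 = -3 + \frac{20 \sqrt{57}}{57}, and B = -6 - A = -3 - \frac{20 \sqrt{57}}{57}.
So h(n) = \left(-3 + \frac{20 \sqrt{57}}{57}\right)\left(\frac{5}{2} + \frac{\sqrt{57}}{2}\right)^n + \left(-3 - \frac{20 \sqrt{57}}{57}\right)\left(\frac{5}{2} - \frac{\sqrt{57}}{2}\right)^n.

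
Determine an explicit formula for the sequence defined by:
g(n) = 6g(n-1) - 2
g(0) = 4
First-order linear non-homogeneous.
Homogeneous solution: g_h(n) = A·(6)^n.
Try constant particular solution g_p = K: K = 6K - 2 ⇒ K = \frac{2}{5}.
General: g(n) = A·(6)^n + \frac{2}{5}.
Apply g(0) = 4: A + \frac{2}{5} = 4 ⇒ A = \frac{18}{5}.
So g(n) = \frac{18 \cdot 6^{n}}{5} + \frac{2}{5}.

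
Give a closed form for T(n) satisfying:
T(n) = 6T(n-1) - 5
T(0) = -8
First-order linear non-homogeneous.
Homogeneous solution: T_h(n) = A·(6)^n.
Try constant particular solution T_p = K: K = 6K - 5 ⇒ K = 1.
General: T(n) = A·(6)^n + 1.
Apply T(0) = -8: A + 1 = -8 ⇒ A = -9.
So T(n) = 1 - 9 \cdot 6^{n}.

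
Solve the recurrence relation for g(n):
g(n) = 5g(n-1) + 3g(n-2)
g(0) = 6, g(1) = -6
Characteristic equation: x² - 5x - 3 = 0.
Discriminant Δ = (5)² + 4·(3) = 37.
Roots r₁,₂ = (5 ± √37)/2, so r₁ = \frac{5}{2} + \frac{\sqrt{37}}{2}, r₂ = \frac{5}{2} - \frac{\sqrt{37}}{2}.
General solution: g(n) = A·r₁^n + B·r₂^n.
From the initial conditions, A + B = 6 and r₁A + r₂B = -6.
Since r₁ - r₂ = √37: A = (-6 - (6)r₂)/√37 = 3 - \frac{21 \sqrt{37}}{37}, and B = 6 - A = 3 + \frac{21 \sqrt{37}}{37}.
So g(n) = \left(3 - \frac{21 \sqrt{37}}{37}\right)\left(\frac{5}{2} + \frac{\sqrt{37}}{2}\right)^n + \left(3 + \frac{21 \sqrt{37}}{37}\right)\left(\frac{5}{2} - \frac{\sqrt{37}}{2}\right)^n.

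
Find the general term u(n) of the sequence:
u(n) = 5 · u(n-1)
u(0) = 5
Pure geometric recurrence with ratio 5.
By induction u(n) = u(0) · (5)^n = 5 \cdot 5^{n}.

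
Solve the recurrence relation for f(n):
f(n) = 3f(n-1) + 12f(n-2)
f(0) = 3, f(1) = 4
Characteristic equation: x² - 3x - 12 = 0.
Discriminant Δ = (3)² + 4·(12) = 57.
Roots r₁,₂ = (3 ± √57)/2, so r₁ = \frac{3}{2} + \frac{\sqrt{57}}{2}, r₂ = \frac{3}{2} - \frac{\sqrt{57}}{2}.
General solution: f(n) = A·r₁^n + B·r₂^n.
From the initial conditions, A + B = 3 and r₁A + r₂B = 4.
Since r₁ - r₂ = √57: A = (4 - (3)r₂)/√57 = \frac{3}{2} - \frac{\sqrt{57}}{114}, and B = 3 - A = \frac{\sqrt{57}}{114} + \frac{3}{2}.
So f(n) = \left(\frac{3}{2} - \frac{\sqrt{57}}{114}\right)\left(\frac{3}{2} + \frac{\sqrt{57}}{2}\right)^n + \left(\frac{\sqrt{57}}{114} + \frac{3}{2}\right)\left(\frac{3}{2} - \frac{\sqrt{57}}{2}\right)^n.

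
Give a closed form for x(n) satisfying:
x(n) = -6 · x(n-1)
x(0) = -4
Pure geometric recurrence with ratio -6.
By induction x(n) = x(0) · (-6)^n = - 4 \left(-6\right)^{n}.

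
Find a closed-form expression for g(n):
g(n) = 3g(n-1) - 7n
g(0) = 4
First-order linear with linear forcing.
Homogeneous solution: g_h(n) = A·(3)^n.
Try particular g_p(n) = pn + q. Substituting:
  pn + q = 3(p(n-1) + q) - 7n.
Matching the n-coefficient: p = 3p - 7 ⇒ p = \frac{7}{2}.
Matching constants: q = -3p + 3q ⇒ q = \frac{21}{4}.
General: g(n) = A·(3)^n + \frac{7 n}{2} + \frac{21}{4}.
Apply g(0) = 4: A + \frac{21}{4} = 4 ⇒ A = - \frac{5}{4}.
So g(n) = - \frac{5 \cdot 3^{n}}{4} + \frac{7 n}{2} + \frac{21}{4}.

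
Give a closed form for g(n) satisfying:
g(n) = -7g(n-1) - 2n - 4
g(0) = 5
First-order linear with linear forcing.
Homogeneous solution: g_h(n) = A·(-7)^n.
Try particular g_p(n) = pn + q. Substituting:
  pn + q = -7(p(n-1) + q) - 2n - 4.
Matching the n-coefficient: p = -7p - 2 ⇒ p = - \frac{1}{4}.
Matching constants: q = 7p - 7q - 4 ⇒ q = - \frac{23}{32}.
General: g(n) = A·(-7)^n - \frac{n}{4} - \frac{23}{32}.
Apply g(0) = 5: A - \frac{23}{32} = 5 ⇒ A = \frac{183}{32}.
So g(n) = \frac{183 \left(-7\right)^{n}}{32} - \frac{n}{4} - \frac{23}{32}.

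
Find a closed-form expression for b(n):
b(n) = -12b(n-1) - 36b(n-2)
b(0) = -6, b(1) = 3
Characteristic equation: x² + 12x + 36 = 0, which is (x - (-6))².
Repeated root r = -6.
General solution: b(n) = (A + Bn)·(-6)^n.
From b(0) = -6: A = -6.
From b(1) = 3: (A + B)·(-6) = 3 ⇒ B = \frac{11}{2}.
So b(n) = \left(\frac{11 n}{2} - 6\right) \cdot (-6)^n.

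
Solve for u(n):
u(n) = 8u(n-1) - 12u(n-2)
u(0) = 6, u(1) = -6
Characteristic equation: x² - 8x + 12 = 0, which factors as (x - (6))(x - (2)) = 0.
Roots r₁ = 6, r₂ = 2 (distinct).
General solution: u(n) = A·(6)^n + B·(2)^n.
From u(0) = 6: A + B = 6.
From u(1) = -6: 6A + 2B = -6.
Solving: A = - \frac{9}{2}, B = \frac{21}{2}.
So u(n) = \frac{21 \cdot 2^{n}}{2} - \frac{9 \cdot 6^{n}}{2}.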